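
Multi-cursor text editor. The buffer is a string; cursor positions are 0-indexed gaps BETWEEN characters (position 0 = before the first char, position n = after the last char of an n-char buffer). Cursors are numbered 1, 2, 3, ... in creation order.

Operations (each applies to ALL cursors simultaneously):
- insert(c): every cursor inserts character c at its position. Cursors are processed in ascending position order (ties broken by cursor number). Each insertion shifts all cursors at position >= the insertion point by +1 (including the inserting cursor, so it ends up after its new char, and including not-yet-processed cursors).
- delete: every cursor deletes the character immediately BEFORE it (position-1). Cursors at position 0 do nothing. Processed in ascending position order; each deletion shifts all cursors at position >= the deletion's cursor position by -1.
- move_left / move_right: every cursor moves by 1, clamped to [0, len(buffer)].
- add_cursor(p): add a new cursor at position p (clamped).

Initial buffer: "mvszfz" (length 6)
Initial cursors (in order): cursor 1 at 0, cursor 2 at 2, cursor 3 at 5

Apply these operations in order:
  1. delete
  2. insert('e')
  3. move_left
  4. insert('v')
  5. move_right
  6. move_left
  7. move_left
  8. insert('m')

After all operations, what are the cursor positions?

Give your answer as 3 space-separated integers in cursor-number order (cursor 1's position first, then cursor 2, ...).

After op 1 (delete): buffer="mszz" (len 4), cursors c1@0 c2@1 c3@3, authorship ....
After op 2 (insert('e')): buffer="emeszez" (len 7), cursors c1@1 c2@3 c3@6, authorship 1.2..3.
After op 3 (move_left): buffer="emeszez" (len 7), cursors c1@0 c2@2 c3@5, authorship 1.2..3.
After op 4 (insert('v')): buffer="vemveszvez" (len 10), cursors c1@1 c2@4 c3@8, authorship 11.22..33.
After op 5 (move_right): buffer="vemveszvez" (len 10), cursors c1@2 c2@5 c3@9, authorship 11.22..33.
After op 6 (move_left): buffer="vemveszvez" (len 10), cursors c1@1 c2@4 c3@8, authorship 11.22..33.
After op 7 (move_left): buffer="vemveszvez" (len 10), cursors c1@0 c2@3 c3@7, authorship 11.22..33.
After op 8 (insert('m')): buffer="mvemmveszmvez" (len 13), cursors c1@1 c2@5 c3@10, authorship 111.222..333.

Answer: 1 5 10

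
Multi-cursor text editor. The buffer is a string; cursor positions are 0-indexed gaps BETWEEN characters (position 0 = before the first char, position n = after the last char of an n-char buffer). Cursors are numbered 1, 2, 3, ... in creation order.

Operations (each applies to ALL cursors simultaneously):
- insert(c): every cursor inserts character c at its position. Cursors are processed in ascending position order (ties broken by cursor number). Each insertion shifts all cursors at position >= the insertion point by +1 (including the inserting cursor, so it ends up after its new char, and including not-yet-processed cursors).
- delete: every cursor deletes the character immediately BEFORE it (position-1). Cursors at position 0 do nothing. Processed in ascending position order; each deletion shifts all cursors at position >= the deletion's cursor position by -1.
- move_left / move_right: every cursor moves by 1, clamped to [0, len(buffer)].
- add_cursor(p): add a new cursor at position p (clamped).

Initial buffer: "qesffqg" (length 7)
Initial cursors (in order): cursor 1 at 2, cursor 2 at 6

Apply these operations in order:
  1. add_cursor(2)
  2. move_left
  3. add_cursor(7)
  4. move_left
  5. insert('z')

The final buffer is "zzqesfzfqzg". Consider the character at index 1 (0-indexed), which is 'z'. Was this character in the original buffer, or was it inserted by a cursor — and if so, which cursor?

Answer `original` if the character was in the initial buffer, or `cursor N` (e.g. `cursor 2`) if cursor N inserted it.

Answer: cursor 3

Derivation:
After op 1 (add_cursor(2)): buffer="qesffqg" (len 7), cursors c1@2 c3@2 c2@6, authorship .......
After op 2 (move_left): buffer="qesffqg" (len 7), cursors c1@1 c3@1 c2@5, authorship .......
After op 3 (add_cursor(7)): buffer="qesffqg" (len 7), cursors c1@1 c3@1 c2@5 c4@7, authorship .......
After op 4 (move_left): buffer="qesffqg" (len 7), cursors c1@0 c3@0 c2@4 c4@6, authorship .......
After op 5 (insert('z')): buffer="zzqesfzfqzg" (len 11), cursors c1@2 c3@2 c2@7 c4@10, authorship 13....2..4.
Authorship (.=original, N=cursor N): 1 3 . . . . 2 . . 4 .
Index 1: author = 3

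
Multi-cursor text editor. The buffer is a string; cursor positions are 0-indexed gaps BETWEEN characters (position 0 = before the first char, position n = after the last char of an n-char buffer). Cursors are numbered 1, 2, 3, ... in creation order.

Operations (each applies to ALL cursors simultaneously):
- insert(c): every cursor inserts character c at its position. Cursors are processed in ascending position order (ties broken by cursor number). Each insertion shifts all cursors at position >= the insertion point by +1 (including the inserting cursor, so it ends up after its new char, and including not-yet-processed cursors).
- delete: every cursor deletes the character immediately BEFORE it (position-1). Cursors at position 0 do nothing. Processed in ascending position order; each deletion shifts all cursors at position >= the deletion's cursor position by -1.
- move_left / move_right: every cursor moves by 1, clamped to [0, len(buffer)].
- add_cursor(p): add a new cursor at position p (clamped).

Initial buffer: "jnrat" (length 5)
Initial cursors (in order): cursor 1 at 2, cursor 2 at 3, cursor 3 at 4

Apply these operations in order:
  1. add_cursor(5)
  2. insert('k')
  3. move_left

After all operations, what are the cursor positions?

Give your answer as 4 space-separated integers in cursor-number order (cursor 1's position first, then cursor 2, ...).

Answer: 2 4 6 8

Derivation:
After op 1 (add_cursor(5)): buffer="jnrat" (len 5), cursors c1@2 c2@3 c3@4 c4@5, authorship .....
After op 2 (insert('k')): buffer="jnkrkaktk" (len 9), cursors c1@3 c2@5 c3@7 c4@9, authorship ..1.2.3.4
After op 3 (move_left): buffer="jnkrkaktk" (len 9), cursors c1@2 c2@4 c3@6 c4@8, authorship ..1.2.3.4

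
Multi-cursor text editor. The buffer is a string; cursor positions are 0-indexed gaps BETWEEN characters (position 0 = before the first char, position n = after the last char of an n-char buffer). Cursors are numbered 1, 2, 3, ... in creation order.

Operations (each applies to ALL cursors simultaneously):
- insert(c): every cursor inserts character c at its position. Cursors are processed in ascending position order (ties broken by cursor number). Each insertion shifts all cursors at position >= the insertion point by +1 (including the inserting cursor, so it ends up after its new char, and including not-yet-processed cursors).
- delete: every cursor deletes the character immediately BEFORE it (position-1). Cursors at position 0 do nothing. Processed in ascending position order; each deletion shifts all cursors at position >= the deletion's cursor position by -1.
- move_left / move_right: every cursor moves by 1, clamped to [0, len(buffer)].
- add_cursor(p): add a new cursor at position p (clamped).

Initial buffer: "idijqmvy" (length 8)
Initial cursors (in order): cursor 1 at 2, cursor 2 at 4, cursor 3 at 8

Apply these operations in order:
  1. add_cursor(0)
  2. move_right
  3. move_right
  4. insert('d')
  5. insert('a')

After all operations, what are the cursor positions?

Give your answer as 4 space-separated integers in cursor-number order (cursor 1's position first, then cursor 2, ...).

Answer: 8 12 16 4

Derivation:
After op 1 (add_cursor(0)): buffer="idijqmvy" (len 8), cursors c4@0 c1@2 c2@4 c3@8, authorship ........
After op 2 (move_right): buffer="idijqmvy" (len 8), cursors c4@1 c1@3 c2@5 c3@8, authorship ........
After op 3 (move_right): buffer="idijqmvy" (len 8), cursors c4@2 c1@4 c2@6 c3@8, authorship ........
After op 4 (insert('d')): buffer="iddijdqmdvyd" (len 12), cursors c4@3 c1@6 c2@9 c3@12, authorship ..4..1..2..3
After op 5 (insert('a')): buffer="iddaijdaqmdavyda" (len 16), cursors c4@4 c1@8 c2@12 c3@16, authorship ..44..11..22..33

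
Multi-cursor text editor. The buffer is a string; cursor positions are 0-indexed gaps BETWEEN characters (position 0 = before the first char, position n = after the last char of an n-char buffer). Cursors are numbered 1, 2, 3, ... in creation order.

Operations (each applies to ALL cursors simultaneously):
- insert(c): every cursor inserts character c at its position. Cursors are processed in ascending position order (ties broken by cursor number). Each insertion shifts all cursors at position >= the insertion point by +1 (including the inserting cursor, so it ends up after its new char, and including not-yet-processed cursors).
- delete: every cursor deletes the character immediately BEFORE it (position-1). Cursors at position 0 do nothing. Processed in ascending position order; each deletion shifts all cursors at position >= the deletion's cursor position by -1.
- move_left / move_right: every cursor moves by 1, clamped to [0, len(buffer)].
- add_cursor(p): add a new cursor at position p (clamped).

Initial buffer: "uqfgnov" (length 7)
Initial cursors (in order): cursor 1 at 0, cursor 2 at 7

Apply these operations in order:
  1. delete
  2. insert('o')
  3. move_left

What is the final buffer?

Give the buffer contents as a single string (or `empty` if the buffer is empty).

Answer: ouqfgnoo

Derivation:
After op 1 (delete): buffer="uqfgno" (len 6), cursors c1@0 c2@6, authorship ......
After op 2 (insert('o')): buffer="ouqfgnoo" (len 8), cursors c1@1 c2@8, authorship 1......2
After op 3 (move_left): buffer="ouqfgnoo" (len 8), cursors c1@0 c2@7, authorship 1......2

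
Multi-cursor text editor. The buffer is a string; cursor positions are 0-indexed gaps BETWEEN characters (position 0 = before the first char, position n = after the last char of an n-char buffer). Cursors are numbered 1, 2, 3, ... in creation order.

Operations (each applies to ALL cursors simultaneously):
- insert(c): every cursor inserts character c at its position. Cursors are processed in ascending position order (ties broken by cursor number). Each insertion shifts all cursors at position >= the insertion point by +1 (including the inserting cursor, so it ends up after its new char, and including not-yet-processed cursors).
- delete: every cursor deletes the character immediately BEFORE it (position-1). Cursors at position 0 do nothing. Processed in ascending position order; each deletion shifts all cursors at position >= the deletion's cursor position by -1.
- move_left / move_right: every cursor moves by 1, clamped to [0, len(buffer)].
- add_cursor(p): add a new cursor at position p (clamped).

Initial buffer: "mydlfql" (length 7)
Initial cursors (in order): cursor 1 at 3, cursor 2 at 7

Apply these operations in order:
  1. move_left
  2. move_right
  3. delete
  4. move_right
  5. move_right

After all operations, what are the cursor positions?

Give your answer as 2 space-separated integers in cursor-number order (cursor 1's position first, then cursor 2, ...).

After op 1 (move_left): buffer="mydlfql" (len 7), cursors c1@2 c2@6, authorship .......
After op 2 (move_right): buffer="mydlfql" (len 7), cursors c1@3 c2@7, authorship .......
After op 3 (delete): buffer="mylfq" (len 5), cursors c1@2 c2@5, authorship .....
After op 4 (move_right): buffer="mylfq" (len 5), cursors c1@3 c2@5, authorship .....
After op 5 (move_right): buffer="mylfq" (len 5), cursors c1@4 c2@5, authorship .....

Answer: 4 5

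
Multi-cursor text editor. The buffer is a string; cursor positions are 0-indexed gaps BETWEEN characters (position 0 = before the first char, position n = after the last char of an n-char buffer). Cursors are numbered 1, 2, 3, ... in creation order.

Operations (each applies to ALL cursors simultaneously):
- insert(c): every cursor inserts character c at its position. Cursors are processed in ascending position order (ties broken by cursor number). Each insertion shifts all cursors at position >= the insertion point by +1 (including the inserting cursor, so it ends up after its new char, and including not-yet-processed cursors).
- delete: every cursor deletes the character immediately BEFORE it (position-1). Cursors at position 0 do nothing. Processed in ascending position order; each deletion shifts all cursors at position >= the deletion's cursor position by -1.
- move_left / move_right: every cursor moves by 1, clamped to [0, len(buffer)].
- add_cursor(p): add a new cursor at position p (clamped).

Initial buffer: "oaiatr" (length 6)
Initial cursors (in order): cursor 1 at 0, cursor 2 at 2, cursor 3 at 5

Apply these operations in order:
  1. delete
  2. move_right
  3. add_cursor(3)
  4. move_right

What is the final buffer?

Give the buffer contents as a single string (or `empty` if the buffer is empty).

Answer: oiar

Derivation:
After op 1 (delete): buffer="oiar" (len 4), cursors c1@0 c2@1 c3@3, authorship ....
After op 2 (move_right): buffer="oiar" (len 4), cursors c1@1 c2@2 c3@4, authorship ....
After op 3 (add_cursor(3)): buffer="oiar" (len 4), cursors c1@1 c2@2 c4@3 c3@4, authorship ....
After op 4 (move_right): buffer="oiar" (len 4), cursors c1@2 c2@3 c3@4 c4@4, authorship ....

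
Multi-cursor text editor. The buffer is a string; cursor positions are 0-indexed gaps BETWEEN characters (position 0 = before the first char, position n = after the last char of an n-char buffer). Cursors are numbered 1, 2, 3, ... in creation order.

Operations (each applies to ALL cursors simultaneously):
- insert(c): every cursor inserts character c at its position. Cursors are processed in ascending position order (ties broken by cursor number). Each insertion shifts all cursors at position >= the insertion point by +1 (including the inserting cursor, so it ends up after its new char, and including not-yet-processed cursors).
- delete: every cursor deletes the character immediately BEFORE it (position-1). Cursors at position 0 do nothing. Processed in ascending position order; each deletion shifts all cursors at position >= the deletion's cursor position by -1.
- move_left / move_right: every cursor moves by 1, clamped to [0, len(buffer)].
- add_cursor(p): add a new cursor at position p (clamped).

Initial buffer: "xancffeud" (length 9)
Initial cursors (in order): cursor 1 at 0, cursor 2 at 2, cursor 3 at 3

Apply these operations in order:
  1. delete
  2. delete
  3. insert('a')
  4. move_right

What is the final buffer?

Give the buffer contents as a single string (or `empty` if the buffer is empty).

After op 1 (delete): buffer="xcffeud" (len 7), cursors c1@0 c2@1 c3@1, authorship .......
After op 2 (delete): buffer="cffeud" (len 6), cursors c1@0 c2@0 c3@0, authorship ......
After op 3 (insert('a')): buffer="aaacffeud" (len 9), cursors c1@3 c2@3 c3@3, authorship 123......
After op 4 (move_right): buffer="aaacffeud" (len 9), cursors c1@4 c2@4 c3@4, authorship 123......

Answer: aaacffeud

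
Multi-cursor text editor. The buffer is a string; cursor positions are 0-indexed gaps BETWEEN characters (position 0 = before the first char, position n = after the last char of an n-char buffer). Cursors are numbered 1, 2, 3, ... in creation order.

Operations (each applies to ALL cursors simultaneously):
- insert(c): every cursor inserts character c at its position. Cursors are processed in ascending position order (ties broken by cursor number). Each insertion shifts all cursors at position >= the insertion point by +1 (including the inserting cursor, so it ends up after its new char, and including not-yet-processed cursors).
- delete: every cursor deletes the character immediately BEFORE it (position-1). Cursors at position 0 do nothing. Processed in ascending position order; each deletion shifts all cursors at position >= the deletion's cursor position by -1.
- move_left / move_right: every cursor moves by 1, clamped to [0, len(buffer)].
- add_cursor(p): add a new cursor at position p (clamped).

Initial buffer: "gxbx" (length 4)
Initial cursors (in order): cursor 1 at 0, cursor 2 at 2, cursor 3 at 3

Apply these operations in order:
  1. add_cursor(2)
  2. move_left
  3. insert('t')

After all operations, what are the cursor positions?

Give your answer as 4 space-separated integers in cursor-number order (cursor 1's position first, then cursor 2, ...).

After op 1 (add_cursor(2)): buffer="gxbx" (len 4), cursors c1@0 c2@2 c4@2 c3@3, authorship ....
After op 2 (move_left): buffer="gxbx" (len 4), cursors c1@0 c2@1 c4@1 c3@2, authorship ....
After op 3 (insert('t')): buffer="tgttxtbx" (len 8), cursors c1@1 c2@4 c4@4 c3@6, authorship 1.24.3..

Answer: 1 4 6 4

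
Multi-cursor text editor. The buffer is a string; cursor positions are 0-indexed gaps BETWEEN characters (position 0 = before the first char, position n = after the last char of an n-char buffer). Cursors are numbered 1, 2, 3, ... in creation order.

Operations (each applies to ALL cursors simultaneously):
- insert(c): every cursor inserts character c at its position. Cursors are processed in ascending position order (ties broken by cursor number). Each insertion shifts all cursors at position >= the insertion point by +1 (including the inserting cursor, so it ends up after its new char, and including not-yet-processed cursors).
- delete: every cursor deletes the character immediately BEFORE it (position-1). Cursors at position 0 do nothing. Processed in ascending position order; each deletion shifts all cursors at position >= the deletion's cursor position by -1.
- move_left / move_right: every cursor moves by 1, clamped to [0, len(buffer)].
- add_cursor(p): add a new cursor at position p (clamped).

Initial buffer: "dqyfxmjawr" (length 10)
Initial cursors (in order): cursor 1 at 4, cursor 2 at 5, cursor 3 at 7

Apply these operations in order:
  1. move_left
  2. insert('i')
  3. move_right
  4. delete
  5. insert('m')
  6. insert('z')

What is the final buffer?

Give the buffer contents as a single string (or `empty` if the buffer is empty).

Answer: dqyimzimzmimzawr

Derivation:
After op 1 (move_left): buffer="dqyfxmjawr" (len 10), cursors c1@3 c2@4 c3@6, authorship ..........
After op 2 (insert('i')): buffer="dqyifixmijawr" (len 13), cursors c1@4 c2@6 c3@9, authorship ...1.2..3....
After op 3 (move_right): buffer="dqyifixmijawr" (len 13), cursors c1@5 c2@7 c3@10, authorship ...1.2..3....
After op 4 (delete): buffer="dqyiimiawr" (len 10), cursors c1@4 c2@5 c3@7, authorship ...12.3...
After op 5 (insert('m')): buffer="dqyimimmimawr" (len 13), cursors c1@5 c2@7 c3@10, authorship ...1122.33...
After op 6 (insert('z')): buffer="dqyimzimzmimzawr" (len 16), cursors c1@6 c2@9 c3@13, authorship ...111222.333...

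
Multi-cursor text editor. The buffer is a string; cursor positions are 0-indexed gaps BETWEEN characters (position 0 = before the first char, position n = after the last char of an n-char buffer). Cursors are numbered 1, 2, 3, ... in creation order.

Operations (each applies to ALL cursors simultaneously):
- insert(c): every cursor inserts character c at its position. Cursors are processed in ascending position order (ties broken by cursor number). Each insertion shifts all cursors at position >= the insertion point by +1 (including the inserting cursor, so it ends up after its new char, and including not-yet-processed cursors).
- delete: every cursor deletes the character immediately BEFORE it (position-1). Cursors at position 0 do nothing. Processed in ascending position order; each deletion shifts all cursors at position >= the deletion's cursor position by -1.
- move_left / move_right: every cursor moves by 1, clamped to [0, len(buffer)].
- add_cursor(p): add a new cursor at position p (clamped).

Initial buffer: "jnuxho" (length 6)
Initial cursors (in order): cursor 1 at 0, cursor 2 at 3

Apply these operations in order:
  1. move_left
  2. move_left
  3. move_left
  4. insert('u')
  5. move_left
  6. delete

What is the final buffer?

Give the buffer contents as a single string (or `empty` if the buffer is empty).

Answer: ujnuxho

Derivation:
After op 1 (move_left): buffer="jnuxho" (len 6), cursors c1@0 c2@2, authorship ......
After op 2 (move_left): buffer="jnuxho" (len 6), cursors c1@0 c2@1, authorship ......
After op 3 (move_left): buffer="jnuxho" (len 6), cursors c1@0 c2@0, authorship ......
After op 4 (insert('u')): buffer="uujnuxho" (len 8), cursors c1@2 c2@2, authorship 12......
After op 5 (move_left): buffer="uujnuxho" (len 8), cursors c1@1 c2@1, authorship 12......
After op 6 (delete): buffer="ujnuxho" (len 7), cursors c1@0 c2@0, authorship 2......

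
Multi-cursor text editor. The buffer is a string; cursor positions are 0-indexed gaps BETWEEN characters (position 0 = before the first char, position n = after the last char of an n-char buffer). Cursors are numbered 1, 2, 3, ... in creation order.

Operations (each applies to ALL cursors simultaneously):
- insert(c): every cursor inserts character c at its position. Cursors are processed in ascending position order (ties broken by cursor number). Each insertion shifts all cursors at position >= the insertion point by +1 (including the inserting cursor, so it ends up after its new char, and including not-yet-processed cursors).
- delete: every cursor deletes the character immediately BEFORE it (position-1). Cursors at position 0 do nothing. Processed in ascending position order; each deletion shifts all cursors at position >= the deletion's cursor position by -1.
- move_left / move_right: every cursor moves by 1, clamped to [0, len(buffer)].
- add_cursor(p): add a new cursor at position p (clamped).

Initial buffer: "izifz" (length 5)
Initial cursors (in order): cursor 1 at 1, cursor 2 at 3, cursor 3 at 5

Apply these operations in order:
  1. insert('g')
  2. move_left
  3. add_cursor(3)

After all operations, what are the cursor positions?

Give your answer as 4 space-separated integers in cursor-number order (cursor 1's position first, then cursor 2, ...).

After op 1 (insert('g')): buffer="igzigfzg" (len 8), cursors c1@2 c2@5 c3@8, authorship .1..2..3
After op 2 (move_left): buffer="igzigfzg" (len 8), cursors c1@1 c2@4 c3@7, authorship .1..2..3
After op 3 (add_cursor(3)): buffer="igzigfzg" (len 8), cursors c1@1 c4@3 c2@4 c3@7, authorship .1..2..3

Answer: 1 4 7 3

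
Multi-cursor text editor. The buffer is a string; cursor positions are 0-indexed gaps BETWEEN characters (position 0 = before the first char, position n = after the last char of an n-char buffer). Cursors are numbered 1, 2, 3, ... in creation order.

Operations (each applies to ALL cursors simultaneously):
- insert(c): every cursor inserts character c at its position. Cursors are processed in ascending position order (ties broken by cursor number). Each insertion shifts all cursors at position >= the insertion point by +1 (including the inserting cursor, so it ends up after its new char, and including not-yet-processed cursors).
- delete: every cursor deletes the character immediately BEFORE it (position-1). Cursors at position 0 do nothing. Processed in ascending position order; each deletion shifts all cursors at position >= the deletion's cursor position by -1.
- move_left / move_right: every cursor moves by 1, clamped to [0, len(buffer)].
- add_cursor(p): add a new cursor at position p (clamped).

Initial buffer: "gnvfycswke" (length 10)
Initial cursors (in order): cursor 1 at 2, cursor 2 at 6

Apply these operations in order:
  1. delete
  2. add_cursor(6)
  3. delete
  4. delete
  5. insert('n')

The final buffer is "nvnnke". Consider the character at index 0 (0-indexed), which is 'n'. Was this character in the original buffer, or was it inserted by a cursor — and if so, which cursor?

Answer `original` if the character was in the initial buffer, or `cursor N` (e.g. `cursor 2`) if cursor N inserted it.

Answer: cursor 1

Derivation:
After op 1 (delete): buffer="gvfyswke" (len 8), cursors c1@1 c2@4, authorship ........
After op 2 (add_cursor(6)): buffer="gvfyswke" (len 8), cursors c1@1 c2@4 c3@6, authorship ........
After op 3 (delete): buffer="vfske" (len 5), cursors c1@0 c2@2 c3@3, authorship .....
After op 4 (delete): buffer="vke" (len 3), cursors c1@0 c2@1 c3@1, authorship ...
After op 5 (insert('n')): buffer="nvnnke" (len 6), cursors c1@1 c2@4 c3@4, authorship 1.23..
Authorship (.=original, N=cursor N): 1 . 2 3 . .
Index 0: author = 1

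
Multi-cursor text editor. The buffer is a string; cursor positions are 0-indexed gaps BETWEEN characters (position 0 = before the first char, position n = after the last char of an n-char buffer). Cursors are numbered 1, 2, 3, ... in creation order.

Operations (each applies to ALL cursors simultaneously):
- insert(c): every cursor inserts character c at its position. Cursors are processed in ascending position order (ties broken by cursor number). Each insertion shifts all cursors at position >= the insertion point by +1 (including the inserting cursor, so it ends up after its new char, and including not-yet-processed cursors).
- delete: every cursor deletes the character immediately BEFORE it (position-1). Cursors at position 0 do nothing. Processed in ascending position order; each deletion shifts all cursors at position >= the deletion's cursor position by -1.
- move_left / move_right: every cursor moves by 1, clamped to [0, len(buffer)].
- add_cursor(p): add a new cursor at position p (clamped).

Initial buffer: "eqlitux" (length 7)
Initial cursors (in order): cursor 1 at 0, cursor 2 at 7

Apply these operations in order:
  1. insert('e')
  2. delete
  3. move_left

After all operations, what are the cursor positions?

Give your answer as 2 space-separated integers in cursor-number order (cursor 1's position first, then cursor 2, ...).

Answer: 0 6

Derivation:
After op 1 (insert('e')): buffer="eeqlituxe" (len 9), cursors c1@1 c2@9, authorship 1.......2
After op 2 (delete): buffer="eqlitux" (len 7), cursors c1@0 c2@7, authorship .......
After op 3 (move_left): buffer="eqlitux" (len 7), cursors c1@0 c2@6, authorship .......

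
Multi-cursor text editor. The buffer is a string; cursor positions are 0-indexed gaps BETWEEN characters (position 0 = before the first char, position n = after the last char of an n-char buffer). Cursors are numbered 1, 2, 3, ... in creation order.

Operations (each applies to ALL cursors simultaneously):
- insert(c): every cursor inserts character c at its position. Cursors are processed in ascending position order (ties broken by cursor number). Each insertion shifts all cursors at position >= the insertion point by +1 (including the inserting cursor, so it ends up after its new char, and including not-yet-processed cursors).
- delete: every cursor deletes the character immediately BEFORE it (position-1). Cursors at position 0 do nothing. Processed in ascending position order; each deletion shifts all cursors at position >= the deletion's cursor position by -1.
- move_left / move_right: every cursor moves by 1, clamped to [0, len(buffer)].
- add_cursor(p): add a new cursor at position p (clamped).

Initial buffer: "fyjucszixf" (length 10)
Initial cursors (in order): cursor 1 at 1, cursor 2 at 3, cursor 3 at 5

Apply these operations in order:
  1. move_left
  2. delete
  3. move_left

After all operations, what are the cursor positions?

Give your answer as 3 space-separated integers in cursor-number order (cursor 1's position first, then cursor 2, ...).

After op 1 (move_left): buffer="fyjucszixf" (len 10), cursors c1@0 c2@2 c3@4, authorship ..........
After op 2 (delete): buffer="fjcszixf" (len 8), cursors c1@0 c2@1 c3@2, authorship ........
After op 3 (move_left): buffer="fjcszixf" (len 8), cursors c1@0 c2@0 c3@1, authorship ........

Answer: 0 0 1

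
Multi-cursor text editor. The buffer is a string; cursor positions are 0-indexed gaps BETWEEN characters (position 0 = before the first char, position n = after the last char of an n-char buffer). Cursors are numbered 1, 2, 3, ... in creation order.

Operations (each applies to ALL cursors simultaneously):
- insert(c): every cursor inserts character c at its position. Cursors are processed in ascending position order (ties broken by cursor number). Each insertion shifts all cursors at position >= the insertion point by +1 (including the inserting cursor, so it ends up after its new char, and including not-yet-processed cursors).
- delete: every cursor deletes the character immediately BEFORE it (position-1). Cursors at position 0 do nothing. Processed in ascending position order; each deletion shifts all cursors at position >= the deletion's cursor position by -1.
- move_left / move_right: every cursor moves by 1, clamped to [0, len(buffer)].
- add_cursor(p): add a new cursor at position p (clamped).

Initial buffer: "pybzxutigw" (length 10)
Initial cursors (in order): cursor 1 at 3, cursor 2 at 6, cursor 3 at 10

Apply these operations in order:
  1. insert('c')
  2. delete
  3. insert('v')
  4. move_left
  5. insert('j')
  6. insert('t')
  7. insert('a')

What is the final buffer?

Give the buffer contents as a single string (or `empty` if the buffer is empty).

After op 1 (insert('c')): buffer="pybczxuctigwc" (len 13), cursors c1@4 c2@8 c3@13, authorship ...1...2....3
After op 2 (delete): buffer="pybzxutigw" (len 10), cursors c1@3 c2@6 c3@10, authorship ..........
After op 3 (insert('v')): buffer="pybvzxuvtigwv" (len 13), cursors c1@4 c2@8 c3@13, authorship ...1...2....3
After op 4 (move_left): buffer="pybvzxuvtigwv" (len 13), cursors c1@3 c2@7 c3@12, authorship ...1...2....3
After op 5 (insert('j')): buffer="pybjvzxujvtigwjv" (len 16), cursors c1@4 c2@9 c3@15, authorship ...11...22....33
After op 6 (insert('t')): buffer="pybjtvzxujtvtigwjtv" (len 19), cursors c1@5 c2@11 c3@18, authorship ...111...222....333
After op 7 (insert('a')): buffer="pybjtavzxujtavtigwjtav" (len 22), cursors c1@6 c2@13 c3@21, authorship ...1111...2222....3333

Answer: pybjtavzxujtavtigwjtav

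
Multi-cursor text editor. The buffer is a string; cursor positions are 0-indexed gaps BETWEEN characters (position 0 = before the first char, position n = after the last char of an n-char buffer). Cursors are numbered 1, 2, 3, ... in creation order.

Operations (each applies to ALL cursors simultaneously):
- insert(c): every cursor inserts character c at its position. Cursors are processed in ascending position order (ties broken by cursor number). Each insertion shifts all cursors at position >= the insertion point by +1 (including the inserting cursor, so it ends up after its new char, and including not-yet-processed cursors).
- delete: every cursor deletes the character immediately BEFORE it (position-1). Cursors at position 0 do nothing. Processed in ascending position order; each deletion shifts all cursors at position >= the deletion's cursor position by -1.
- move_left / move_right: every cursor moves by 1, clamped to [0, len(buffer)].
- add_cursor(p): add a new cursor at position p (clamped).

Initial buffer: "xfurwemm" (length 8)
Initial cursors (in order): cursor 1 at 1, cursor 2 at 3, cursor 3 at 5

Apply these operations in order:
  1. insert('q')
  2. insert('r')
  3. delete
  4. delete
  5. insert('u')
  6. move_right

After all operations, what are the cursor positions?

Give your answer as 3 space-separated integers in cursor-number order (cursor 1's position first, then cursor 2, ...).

Answer: 3 6 9

Derivation:
After op 1 (insert('q')): buffer="xqfuqrwqemm" (len 11), cursors c1@2 c2@5 c3@8, authorship .1..2..3...
After op 2 (insert('r')): buffer="xqrfuqrrwqremm" (len 14), cursors c1@3 c2@7 c3@11, authorship .11..22..33...
After op 3 (delete): buffer="xqfuqrwqemm" (len 11), cursors c1@2 c2@5 c3@8, authorship .1..2..3...
After op 4 (delete): buffer="xfurwemm" (len 8), cursors c1@1 c2@3 c3@5, authorship ........
After op 5 (insert('u')): buffer="xufuurwuemm" (len 11), cursors c1@2 c2@5 c3@8, authorship .1..2..3...
After op 6 (move_right): buffer="xufuurwuemm" (len 11), cursors c1@3 c2@6 c3@9, authorship .1..2..3...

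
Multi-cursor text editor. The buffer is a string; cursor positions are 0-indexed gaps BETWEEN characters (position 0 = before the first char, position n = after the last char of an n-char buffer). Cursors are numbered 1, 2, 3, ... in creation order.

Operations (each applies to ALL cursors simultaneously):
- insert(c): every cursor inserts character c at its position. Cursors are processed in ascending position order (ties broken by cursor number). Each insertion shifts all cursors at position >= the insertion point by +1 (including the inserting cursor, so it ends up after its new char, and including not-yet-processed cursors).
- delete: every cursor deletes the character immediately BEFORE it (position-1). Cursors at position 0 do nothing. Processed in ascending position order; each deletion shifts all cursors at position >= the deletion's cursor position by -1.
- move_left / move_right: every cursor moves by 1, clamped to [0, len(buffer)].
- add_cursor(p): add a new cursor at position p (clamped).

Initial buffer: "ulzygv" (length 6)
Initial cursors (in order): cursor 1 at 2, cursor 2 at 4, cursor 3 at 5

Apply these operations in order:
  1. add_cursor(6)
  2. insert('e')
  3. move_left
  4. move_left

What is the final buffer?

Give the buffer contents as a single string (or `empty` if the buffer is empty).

After op 1 (add_cursor(6)): buffer="ulzygv" (len 6), cursors c1@2 c2@4 c3@5 c4@6, authorship ......
After op 2 (insert('e')): buffer="ulezyegeve" (len 10), cursors c1@3 c2@6 c3@8 c4@10, authorship ..1..2.3.4
After op 3 (move_left): buffer="ulezyegeve" (len 10), cursors c1@2 c2@5 c3@7 c4@9, authorship ..1..2.3.4
After op 4 (move_left): buffer="ulezyegeve" (len 10), cursors c1@1 c2@4 c3@6 c4@8, authorship ..1..2.3.4

Answer: ulezyegeve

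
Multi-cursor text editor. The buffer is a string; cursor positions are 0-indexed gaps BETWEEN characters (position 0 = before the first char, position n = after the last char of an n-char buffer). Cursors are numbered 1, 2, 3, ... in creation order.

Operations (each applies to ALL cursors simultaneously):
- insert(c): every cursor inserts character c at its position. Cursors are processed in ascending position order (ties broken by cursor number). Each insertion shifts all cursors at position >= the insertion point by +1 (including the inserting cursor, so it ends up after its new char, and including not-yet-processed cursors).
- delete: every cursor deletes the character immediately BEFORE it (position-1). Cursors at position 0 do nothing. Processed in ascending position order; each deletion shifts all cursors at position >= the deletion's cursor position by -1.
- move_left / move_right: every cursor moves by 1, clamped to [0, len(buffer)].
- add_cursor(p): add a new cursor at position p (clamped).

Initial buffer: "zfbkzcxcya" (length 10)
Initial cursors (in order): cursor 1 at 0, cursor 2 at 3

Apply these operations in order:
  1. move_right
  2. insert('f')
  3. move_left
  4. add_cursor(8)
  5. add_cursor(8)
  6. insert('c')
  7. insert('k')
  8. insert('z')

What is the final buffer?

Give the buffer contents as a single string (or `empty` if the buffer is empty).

Answer: zckzffbkckzfzccckkzzxcya

Derivation:
After op 1 (move_right): buffer="zfbkzcxcya" (len 10), cursors c1@1 c2@4, authorship ..........
After op 2 (insert('f')): buffer="zffbkfzcxcya" (len 12), cursors c1@2 c2@6, authorship .1...2......
After op 3 (move_left): buffer="zffbkfzcxcya" (len 12), cursors c1@1 c2@5, authorship .1...2......
After op 4 (add_cursor(8)): buffer="zffbkfzcxcya" (len 12), cursors c1@1 c2@5 c3@8, authorship .1...2......
After op 5 (add_cursor(8)): buffer="zffbkfzcxcya" (len 12), cursors c1@1 c2@5 c3@8 c4@8, authorship .1...2......
After op 6 (insert('c')): buffer="zcffbkcfzcccxcya" (len 16), cursors c1@2 c2@7 c3@12 c4@12, authorship .11...22..34....
After op 7 (insert('k')): buffer="zckffbkckfzccckkxcya" (len 20), cursors c1@3 c2@9 c3@16 c4@16, authorship .111...222..3434....
After op 8 (insert('z')): buffer="zckzffbkckzfzccckkzzxcya" (len 24), cursors c1@4 c2@11 c3@20 c4@20, authorship .1111...2222..343434....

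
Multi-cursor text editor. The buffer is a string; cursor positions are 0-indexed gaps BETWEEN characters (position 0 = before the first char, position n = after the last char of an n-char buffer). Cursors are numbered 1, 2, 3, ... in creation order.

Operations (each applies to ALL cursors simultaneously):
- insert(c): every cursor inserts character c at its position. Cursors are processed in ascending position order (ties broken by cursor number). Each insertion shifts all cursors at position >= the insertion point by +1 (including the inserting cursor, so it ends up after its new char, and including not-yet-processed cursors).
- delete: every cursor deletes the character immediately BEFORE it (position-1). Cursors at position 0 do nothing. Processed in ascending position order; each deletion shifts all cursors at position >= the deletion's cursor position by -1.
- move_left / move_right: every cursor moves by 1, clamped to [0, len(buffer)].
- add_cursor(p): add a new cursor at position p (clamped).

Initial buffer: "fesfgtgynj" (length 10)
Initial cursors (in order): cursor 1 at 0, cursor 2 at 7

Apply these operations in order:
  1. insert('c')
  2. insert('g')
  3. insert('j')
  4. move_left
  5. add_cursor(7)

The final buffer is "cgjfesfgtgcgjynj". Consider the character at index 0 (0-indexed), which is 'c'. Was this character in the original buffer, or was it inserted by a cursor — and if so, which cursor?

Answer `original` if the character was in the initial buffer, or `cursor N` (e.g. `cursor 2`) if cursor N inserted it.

Answer: cursor 1

Derivation:
After op 1 (insert('c')): buffer="cfesfgtgcynj" (len 12), cursors c1@1 c2@9, authorship 1.......2...
After op 2 (insert('g')): buffer="cgfesfgtgcgynj" (len 14), cursors c1@2 c2@11, authorship 11.......22...
After op 3 (insert('j')): buffer="cgjfesfgtgcgjynj" (len 16), cursors c1@3 c2@13, authorship 111.......222...
After op 4 (move_left): buffer="cgjfesfgtgcgjynj" (len 16), cursors c1@2 c2@12, authorship 111.......222...
After op 5 (add_cursor(7)): buffer="cgjfesfgtgcgjynj" (len 16), cursors c1@2 c3@7 c2@12, authorship 111.......222...
Authorship (.=original, N=cursor N): 1 1 1 . . . . . . . 2 2 2 . . .
Index 0: author = 1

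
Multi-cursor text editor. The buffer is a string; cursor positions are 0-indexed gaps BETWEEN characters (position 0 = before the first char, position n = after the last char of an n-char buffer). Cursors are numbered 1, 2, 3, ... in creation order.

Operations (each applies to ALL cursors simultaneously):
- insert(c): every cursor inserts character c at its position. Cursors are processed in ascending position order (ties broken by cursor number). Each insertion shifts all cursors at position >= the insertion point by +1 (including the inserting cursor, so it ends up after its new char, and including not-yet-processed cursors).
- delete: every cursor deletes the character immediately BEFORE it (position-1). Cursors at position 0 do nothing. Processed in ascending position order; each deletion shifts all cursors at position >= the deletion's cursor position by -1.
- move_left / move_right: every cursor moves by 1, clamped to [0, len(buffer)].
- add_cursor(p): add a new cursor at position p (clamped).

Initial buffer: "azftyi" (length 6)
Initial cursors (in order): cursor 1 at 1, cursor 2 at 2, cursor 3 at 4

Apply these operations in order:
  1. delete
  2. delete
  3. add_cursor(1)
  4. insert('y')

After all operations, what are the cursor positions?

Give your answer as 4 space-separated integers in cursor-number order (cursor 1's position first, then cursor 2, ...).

After op 1 (delete): buffer="fyi" (len 3), cursors c1@0 c2@0 c3@1, authorship ...
After op 2 (delete): buffer="yi" (len 2), cursors c1@0 c2@0 c3@0, authorship ..
After op 3 (add_cursor(1)): buffer="yi" (len 2), cursors c1@0 c2@0 c3@0 c4@1, authorship ..
After op 4 (insert('y')): buffer="yyyyyi" (len 6), cursors c1@3 c2@3 c3@3 c4@5, authorship 123.4.

Answer: 3 3 3 5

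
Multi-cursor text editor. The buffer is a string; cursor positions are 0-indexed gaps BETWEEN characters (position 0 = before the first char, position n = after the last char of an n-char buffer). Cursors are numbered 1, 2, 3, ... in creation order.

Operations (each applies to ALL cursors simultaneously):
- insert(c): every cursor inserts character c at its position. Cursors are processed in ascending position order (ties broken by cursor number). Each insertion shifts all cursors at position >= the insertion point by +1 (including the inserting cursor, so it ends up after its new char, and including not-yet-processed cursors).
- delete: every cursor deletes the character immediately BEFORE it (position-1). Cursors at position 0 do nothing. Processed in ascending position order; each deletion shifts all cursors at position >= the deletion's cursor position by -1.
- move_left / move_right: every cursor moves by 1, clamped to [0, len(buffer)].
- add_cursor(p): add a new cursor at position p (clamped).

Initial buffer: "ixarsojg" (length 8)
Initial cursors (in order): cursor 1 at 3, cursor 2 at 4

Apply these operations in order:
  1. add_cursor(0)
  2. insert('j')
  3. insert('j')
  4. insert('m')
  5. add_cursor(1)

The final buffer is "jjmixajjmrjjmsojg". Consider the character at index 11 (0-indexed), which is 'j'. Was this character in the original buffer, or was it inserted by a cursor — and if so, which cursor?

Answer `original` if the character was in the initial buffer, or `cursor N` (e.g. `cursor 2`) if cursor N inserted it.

Answer: cursor 2

Derivation:
After op 1 (add_cursor(0)): buffer="ixarsojg" (len 8), cursors c3@0 c1@3 c2@4, authorship ........
After op 2 (insert('j')): buffer="jixajrjsojg" (len 11), cursors c3@1 c1@5 c2@7, authorship 3...1.2....
After op 3 (insert('j')): buffer="jjixajjrjjsojg" (len 14), cursors c3@2 c1@7 c2@10, authorship 33...11.22....
After op 4 (insert('m')): buffer="jjmixajjmrjjmsojg" (len 17), cursors c3@3 c1@9 c2@13, authorship 333...111.222....
After op 5 (add_cursor(1)): buffer="jjmixajjmrjjmsojg" (len 17), cursors c4@1 c3@3 c1@9 c2@13, authorship 333...111.222....
Authorship (.=original, N=cursor N): 3 3 3 . . . 1 1 1 . 2 2 2 . . . .
Index 11: author = 2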